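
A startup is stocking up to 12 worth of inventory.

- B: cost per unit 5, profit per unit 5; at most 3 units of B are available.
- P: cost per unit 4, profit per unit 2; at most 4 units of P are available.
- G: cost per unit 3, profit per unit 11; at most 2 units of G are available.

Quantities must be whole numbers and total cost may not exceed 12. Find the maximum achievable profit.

27

G has the best ratio (11/3); taking only G gives at most 2×11 = 22 (stopped by the supply cap of 2).
Mixing does better — 1×B and 2×G: cost 11 ≤ 12, profit 1·5 + 2·11 = 27.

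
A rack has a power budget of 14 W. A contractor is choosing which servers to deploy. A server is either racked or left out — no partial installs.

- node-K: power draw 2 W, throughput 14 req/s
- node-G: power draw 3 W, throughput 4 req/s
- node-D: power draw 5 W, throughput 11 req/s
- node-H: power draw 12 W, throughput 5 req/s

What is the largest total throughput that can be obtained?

Allowing fractional choices, the relaxed optimum would be about 30.7, but servers are indivisible.
node-K + node-H: power draw 2 + 12 = 14 ≤ 14, throughput 14 + 5 = 19.
node-K + node-D: power draw 2 + 5 = 7 ≤ 14, throughput 14 + 11 = 25.
node-K + node-G + node-D: power draw 2 + 3 + 5 = 10 ≤ 14, throughput 14 + 4 + 11 = 29.
Best is node-K, node-G, and node-D with total throughput 29.

29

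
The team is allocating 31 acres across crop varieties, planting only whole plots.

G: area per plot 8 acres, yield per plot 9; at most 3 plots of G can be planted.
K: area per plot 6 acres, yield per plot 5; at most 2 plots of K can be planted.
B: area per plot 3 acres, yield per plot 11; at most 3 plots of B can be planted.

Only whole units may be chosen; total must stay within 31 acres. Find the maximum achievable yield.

56

Take 2×G, 1×K, and 3×B: area 31 ≤ 31, yield 2·9 + 1·5 + 3·11 = 56.
B has the best ratio (11/3) and is taken to its limit of 3; remaining capacity is filled optimally with the others.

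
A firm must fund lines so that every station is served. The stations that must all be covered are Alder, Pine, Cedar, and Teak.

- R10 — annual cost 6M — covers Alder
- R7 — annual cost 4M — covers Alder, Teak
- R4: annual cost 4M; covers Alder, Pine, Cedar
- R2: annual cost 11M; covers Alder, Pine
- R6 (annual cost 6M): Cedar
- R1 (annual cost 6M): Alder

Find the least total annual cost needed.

8

Choose R7 and R4: together they cover Alder, Pine, Cedar, Teak — every station.
Total annual cost: 4 + 4 = 8.
No cover costs less than 8.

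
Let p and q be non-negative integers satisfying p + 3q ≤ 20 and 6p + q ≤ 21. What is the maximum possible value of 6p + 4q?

The continuous relaxation peaks at (2.53, 5.82) with value 38.47; rounding to a feasible lattice point costs some objective.
(p,q)=(2,6): 1·2+3·6=20≤20, 6·2+1·6=18≤21, objective 36.
(p,q)=(2,5): 1·2+3·5=17≤20, 6·2+1·5=17≤21, objective 32.
(p,q)=(1,6): 1·1+3·6=19≤20, 6·1+1·6=12≤21, objective 30.
(p,q)=(2,4): 1·2+3·4=14≤20, 6·2+1·4=16≤21, objective 28.
No feasible integer point exceeds 36.

36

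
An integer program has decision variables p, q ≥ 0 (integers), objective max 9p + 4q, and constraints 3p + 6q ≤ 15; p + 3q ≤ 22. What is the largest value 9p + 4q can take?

45

(p,q)=(5,0): 3·5+6·0=15≤15, 1·5+3·0=5≤22, objective 45.
(p,q)=(4,0): 3·4+6·0=12≤15, 1·4+3·0=4≤22, objective 36.
The best lattice point is (5,0), giving 45.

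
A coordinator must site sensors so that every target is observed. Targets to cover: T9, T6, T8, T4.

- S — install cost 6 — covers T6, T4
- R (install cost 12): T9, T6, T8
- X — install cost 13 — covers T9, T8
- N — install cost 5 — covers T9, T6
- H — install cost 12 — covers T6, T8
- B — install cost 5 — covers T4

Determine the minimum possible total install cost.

17

Choose R and B: together they cover T9, T6, T8, T4 — every target.
Total install cost: 12 + 5 = 17.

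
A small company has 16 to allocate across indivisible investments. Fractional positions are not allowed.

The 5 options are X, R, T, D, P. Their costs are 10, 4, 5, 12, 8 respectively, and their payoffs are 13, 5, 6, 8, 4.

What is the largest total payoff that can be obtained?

This is an integer program with binary decision variables.
Allowing fractional choices, the relaxed optimum would be about 20.4, but investments are indivisible.
X + R: cost 10 + 4 = 14 ≤ 16, payoff 13 + 5 = 18.
X + T: cost 10 + 5 = 15 ≤ 16, payoff 13 + 6 = 19.
X: cost 10 ≤ 16, payoff 13.
Best is X and T with total payoff 19.

19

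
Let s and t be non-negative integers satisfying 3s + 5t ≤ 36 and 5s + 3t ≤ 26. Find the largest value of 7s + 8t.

56

Relaxing integrality, the LP optimum is 60.62 at (s,t) = (1.38, 6.38), which is not an integer point.
(s,t)=(0,7): 3·0+5·7=35≤36, 5·0+3·7=21≤26, objective 56.
(s,t)=(1,6): 3·1+5·6=33≤36, 5·1+3·6=23≤26, objective 55.
(s,t)=(2,5): 3·2+5·5=31≤36, 5·2+3·5=25≤26, objective 54.
No feasible integer point exceeds 56.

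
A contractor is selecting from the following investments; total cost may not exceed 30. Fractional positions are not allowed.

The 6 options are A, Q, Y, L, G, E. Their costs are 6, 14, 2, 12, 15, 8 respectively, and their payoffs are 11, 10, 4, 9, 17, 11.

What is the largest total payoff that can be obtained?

Allowing fractional choices, the relaxed optimum would be about 41.9, but investments are indivisible.
A + Q + Y + E: cost 6 + 14 + 2 + 8 = 30 ≤ 30, payoff 11 + 10 + 4 + 11 = 36.
A + Y + L + E: cost 6 + 2 + 12 + 8 = 28 ≤ 30, payoff 11 + 4 + 9 + 11 = 35.
A + G + E: cost 6 + 15 + 8 = 29 ≤ 30, payoff 11 + 17 + 11 = 39.
Best is A, G, and E with total payoff 39.

39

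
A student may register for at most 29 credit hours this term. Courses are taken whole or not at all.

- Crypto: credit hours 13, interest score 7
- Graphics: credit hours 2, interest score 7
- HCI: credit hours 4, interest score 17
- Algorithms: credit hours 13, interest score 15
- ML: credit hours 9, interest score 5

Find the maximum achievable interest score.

44

Graphics + HCI + Algorithms + ML: credit hours 2 + 4 + 13 + 9 = 28 ≤ 29, interest score 7 + 17 + 15 + 5 = 44.
Graphics + HCI + Algorithms: credit hours 2 + 4 + 13 = 19 ≤ 29, interest score 7 + 17 + 15 = 39.
Best is Graphics, HCI, Algorithms, and ML with total interest score 44.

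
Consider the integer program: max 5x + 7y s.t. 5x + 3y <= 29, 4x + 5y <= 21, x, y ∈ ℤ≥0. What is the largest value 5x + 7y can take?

(x,y)=(0,4): 5·0+3·4=12≤29, 4·0+5·4=20≤21, objective 28.
(x,y)=(1,3): 5·1+3·3=14≤29, 4·1+5·3=19≤21, objective 26.
(x,y)=(0,3): 5·0+3·3=9≤29, 4·0+5·3=15≤21, objective 21.
No feasible integer point exceeds 28.

28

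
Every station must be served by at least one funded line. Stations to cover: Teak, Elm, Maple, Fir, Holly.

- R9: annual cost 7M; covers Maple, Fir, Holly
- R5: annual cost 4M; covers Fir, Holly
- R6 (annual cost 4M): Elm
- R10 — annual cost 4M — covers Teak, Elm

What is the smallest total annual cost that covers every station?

This is an integer covering problem.
The greedy cost-per-new-station heuristic would pick R5, R10, and R9 for 15, but a cheaper cover exists.
Choose R9 and R10: together they cover Teak, Elm, Maple, Fir, Holly — every station.
Total annual cost: 7 + 4 = 11.
No cover costs less than 11.

11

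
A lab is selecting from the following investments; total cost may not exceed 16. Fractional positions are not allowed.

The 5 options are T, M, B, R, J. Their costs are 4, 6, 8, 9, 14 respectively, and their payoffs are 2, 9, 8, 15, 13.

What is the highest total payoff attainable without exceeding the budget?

24

This is an integer program with binary decision variables.
Allowing fractional choices, the relaxed optimum would be about 25.0, but investments are indivisible.
M + B: cost 6 + 8 = 14 ≤ 16, payoff 9 + 8 = 17.
M + R: cost 6 + 9 = 15 ≤ 16, payoff 9 + 15 = 24.
T + R: cost 4 + 9 = 13 ≤ 16, payoff 2 + 15 = 17.
Best is M and R with total payoff 24.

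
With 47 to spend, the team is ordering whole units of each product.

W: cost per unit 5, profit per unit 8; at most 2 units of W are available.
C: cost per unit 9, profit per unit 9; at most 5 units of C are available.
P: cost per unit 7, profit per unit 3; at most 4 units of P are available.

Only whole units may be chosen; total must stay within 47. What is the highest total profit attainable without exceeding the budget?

52

W has the best ratio (8/5); taking only W gives at most 2×8 = 16 (stopped by the supply cap of 2).
Mixing does better — 2×W and 4×C: cost 46 ≤ 47, profit 2·8 + 4·9 = 52.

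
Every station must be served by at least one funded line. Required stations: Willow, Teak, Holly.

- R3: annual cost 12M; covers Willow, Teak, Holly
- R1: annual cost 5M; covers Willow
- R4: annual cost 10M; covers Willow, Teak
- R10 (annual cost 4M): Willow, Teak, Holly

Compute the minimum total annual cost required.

4

This is a weighted set-cover instance.
R10 alone covers Willow, Teak, Holly — every station.
Total annual cost: 4.
No cover costs less than 4.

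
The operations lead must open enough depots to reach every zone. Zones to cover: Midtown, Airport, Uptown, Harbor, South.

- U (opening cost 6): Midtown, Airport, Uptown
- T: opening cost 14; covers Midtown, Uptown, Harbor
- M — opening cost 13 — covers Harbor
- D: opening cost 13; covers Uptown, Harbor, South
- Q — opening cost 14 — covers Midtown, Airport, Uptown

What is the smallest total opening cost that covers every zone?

This is an integer covering problem.
Choose U and D: together they cover Midtown, Airport, Uptown, Harbor, South — every zone.
Total opening cost: 6 + 13 = 19.

19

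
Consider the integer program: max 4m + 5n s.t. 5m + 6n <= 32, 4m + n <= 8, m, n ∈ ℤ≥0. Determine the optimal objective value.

25

Relaxing integrality, the LP optimum is 26.67 at (m,n) = (0, 5.33), which is not an integer point.
(m,n)=(0,5): 5·0+6·5=30≤32, 4·0+1·5=5≤8, objective 25.
(m,n)=(1,4): 5·1+6·4=29≤32, 4·1+1·4=8≤8, objective 24.
(m,n)=(0,4): 5·0+6·4=24≤32, 4·0+1·4=4≤8, objective 20.
Maximum is 25 at (m,n)=(0,5).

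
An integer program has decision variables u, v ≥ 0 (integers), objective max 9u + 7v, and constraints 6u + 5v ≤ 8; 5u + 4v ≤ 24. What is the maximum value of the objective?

(u,v)=(1,0) is feasible, giving 9.
(u,v)=(0,1) is feasible, giving 7.
Maximum is 9 at (u,v)=(1,0).

9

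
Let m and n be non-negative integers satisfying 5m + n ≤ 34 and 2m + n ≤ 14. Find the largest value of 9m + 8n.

112

(m,n)=(0,14): 5·0+1·14=14≤34, 2·0+1·14=14≤14, objective 112.
(m,n)=(0,13): 5·0+1·13=13≤34, 2·0+1·13=13≤14, objective 104.
The best lattice point is (0,14), giving 112.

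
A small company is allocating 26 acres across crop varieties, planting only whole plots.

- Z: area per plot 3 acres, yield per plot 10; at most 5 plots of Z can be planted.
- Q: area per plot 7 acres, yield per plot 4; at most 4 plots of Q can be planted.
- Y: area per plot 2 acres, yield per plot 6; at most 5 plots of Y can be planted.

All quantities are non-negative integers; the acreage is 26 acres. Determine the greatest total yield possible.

80

Take 5×Z and 5×Y: area 25 ≤ 26, yield 5·10 + 5·6 = 80.
Z has the best ratio (10/3) and is taken to its limit of 5; remaining capacity is filled optimally with the others.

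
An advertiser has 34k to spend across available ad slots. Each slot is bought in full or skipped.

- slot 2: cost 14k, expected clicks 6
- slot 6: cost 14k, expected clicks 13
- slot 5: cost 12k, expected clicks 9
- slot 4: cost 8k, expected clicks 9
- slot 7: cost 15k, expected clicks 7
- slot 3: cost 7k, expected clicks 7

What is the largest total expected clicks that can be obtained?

31

Allowing fractional choices, the relaxed optimum would be about 32.8, but ad slots are indivisible.
slot 6 + slot 5 + slot 3: cost 14 + 12 + 7 = 33 ≤ 34, expected clicks 13 + 9 + 7 = 29.
slot 6 + slot 5 + slot 4: cost 14 + 12 + 8 = 34 ≤ 34, expected clicks 13 + 9 + 9 = 31.
slot 6 + slot 4 + slot 3: cost 14 + 8 + 7 = 29 ≤ 34, expected clicks 13 + 9 + 7 = 29.
Best is slot 6, slot 5, and slot 4 with total expected clicks 31.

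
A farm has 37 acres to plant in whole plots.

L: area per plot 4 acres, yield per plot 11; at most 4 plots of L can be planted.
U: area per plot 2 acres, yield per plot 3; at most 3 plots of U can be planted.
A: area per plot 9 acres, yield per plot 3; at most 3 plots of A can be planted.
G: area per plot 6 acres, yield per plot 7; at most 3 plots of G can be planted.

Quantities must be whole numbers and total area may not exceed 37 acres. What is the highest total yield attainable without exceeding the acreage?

68

Take 4×L, 1×U, and 3×G: area 36 ≤ 37, yield 4·11 + 1·3 + 3·7 = 68.
L has the best ratio (11/4) and is taken to its limit of 4; remaining capacity is filled optimally with the others.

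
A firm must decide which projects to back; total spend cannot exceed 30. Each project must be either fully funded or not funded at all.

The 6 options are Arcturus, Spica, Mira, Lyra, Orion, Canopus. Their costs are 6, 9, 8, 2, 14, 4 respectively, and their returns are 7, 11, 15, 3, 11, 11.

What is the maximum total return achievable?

This is a 0-1 knapsack instance.
Take Arcturus, Spica, Mira, Lyra, and Canopus: cost 6 + 9 + 8 + 2 + 4 = 29 ≤ 30, return 7 + 11 + 15 + 3 + 11 = 47.
No other feasible combination does better.

47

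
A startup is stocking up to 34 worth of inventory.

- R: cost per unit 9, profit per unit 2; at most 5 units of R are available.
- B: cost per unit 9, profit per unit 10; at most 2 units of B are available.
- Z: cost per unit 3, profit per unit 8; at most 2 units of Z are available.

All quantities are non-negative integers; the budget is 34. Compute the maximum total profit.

This is a bounded integer knapsack.
Take 1×R, 2×B, and 2×Z: cost 33 ≤ 34, profit 1·2 + 2·10 + 2·8 = 38.
Z has the best ratio (8/3) and is taken to its limit of 2; remaining capacity is filled optimally with the others.

38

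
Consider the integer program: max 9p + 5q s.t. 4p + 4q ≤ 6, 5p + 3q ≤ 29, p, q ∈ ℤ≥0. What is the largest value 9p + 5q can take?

9

(p,q)=(1,0) is feasible, giving 9.
(p,q)=(0,1) is feasible, giving 5.
(p,q)=(0,0) is feasible, giving 0.
The best lattice point is (1,0), giving 9.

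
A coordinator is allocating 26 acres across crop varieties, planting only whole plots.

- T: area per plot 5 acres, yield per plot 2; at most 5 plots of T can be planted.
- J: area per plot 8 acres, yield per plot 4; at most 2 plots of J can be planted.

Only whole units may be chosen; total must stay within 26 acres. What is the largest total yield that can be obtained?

12

J has the best ratio (4/8); taking only J gives at most 2×4 = 8 (stopped by the supply cap of 2).
Mixing does better — 2×T and 2×J: area 26 ≤ 26, yield 2·2 + 2·4 = 12.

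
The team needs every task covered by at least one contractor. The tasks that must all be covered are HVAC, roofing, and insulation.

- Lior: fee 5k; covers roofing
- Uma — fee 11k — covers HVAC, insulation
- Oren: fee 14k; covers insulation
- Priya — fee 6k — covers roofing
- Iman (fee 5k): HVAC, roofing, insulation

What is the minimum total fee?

5

Iman alone covers HVAC, roofing, insulation — every task.
Total fee: 5.
No cover costs less than 5.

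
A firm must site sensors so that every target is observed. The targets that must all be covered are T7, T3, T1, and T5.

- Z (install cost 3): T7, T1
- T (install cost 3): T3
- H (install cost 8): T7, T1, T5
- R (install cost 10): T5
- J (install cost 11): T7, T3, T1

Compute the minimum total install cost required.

11

This is an integer covering problem.
The greedy cost-per-new-target heuristic would pick Z, T, and H for 14, but a cheaper cover exists.
Choose T and H: together they cover T7, T3, T1, T5 — every target.
Total install cost: 3 + 8 = 11.
No cover costs less than 11.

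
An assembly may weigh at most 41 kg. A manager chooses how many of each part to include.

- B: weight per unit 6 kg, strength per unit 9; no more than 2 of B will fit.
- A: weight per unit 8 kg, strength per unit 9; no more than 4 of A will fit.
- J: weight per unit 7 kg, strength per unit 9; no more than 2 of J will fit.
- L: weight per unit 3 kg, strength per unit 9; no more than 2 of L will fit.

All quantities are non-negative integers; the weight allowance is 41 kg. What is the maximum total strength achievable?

2×B, 2×A, 1×J, and 2×L: weight 41 ≤ 41, strength 2·9 + 2·9 + 1·9 + 2·9 = 63.
2×B, 1×A, 2×J, and 2×L: weight 40 ≤ 41, strength 2·9 + 1·9 + 2·9 + 2·9 = 63.
Best is 63.

63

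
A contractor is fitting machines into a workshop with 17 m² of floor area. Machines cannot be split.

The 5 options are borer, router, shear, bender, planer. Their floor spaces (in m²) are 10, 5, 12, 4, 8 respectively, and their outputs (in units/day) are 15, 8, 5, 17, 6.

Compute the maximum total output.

32

Allowing fractional choices, the relaxed optimum would be about 37.0, but machines are indivisible.
router + bender: floor space 5 + 4 = 9 ≤ 17, output 8 + 17 = 25.
router + bender + planer: floor space 5 + 4 + 8 = 17 ≤ 17, output 8 + 17 + 6 = 31.
borer + bender: floor space 10 + 4 = 14 ≤ 17, output 15 + 17 = 32.
Best is borer and bender with total output 32.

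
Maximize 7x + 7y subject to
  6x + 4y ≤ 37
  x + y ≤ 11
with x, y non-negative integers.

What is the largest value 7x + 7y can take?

63

(x,y)=(0,9) is feasible, giving 63.
(x,y)=(0,8) is feasible, giving 56.
The best lattice point is (0,9), giving 63.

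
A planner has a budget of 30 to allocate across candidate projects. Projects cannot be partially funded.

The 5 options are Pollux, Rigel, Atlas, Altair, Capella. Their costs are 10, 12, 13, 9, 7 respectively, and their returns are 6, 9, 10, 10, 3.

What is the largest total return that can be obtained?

23

Treat it as a binary knapsack problem.
Take Atlas, Altair, and Capella: cost 13 + 9 + 7 = 29 ≤ 30, return 10 + 10 + 3 = 23.
No other feasible combination does better.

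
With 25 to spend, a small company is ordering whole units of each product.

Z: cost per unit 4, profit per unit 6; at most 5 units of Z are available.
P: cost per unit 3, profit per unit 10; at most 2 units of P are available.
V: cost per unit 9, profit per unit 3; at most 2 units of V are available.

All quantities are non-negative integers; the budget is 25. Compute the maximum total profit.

44

P has the best ratio (10/3); taking only P gives at most 2×10 = 20 (stopped by the supply cap of 2).
Mixing does better — 4×Z and 2×P: cost 22 ≤ 25, profit 4·6 + 2·10 = 44.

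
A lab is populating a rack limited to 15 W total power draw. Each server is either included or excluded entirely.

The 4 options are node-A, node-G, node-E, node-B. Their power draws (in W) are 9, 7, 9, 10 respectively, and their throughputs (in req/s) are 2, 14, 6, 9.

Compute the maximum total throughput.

node-G: power draw 7 ≤ 15, throughput 14.
node-B: power draw 10 ≤ 15, throughput 9.
Best is node-G with total throughput 14.

14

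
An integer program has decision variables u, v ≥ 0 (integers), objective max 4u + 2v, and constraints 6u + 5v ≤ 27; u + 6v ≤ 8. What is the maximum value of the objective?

16

The continuous relaxation peaks at (4.5, 0) with value 18.00; rounding to a feasible lattice point costs some objective.
(u,v)=(4,0): 6·4+5·0=24≤27, 1·4+6·0=4≤8, objective 16.
(u,v)=(3,0): 6·3+5·0=18≤27, 1·3+6·0=3≤8, objective 12.
Maximum is 16 at (u,v)=(4,0).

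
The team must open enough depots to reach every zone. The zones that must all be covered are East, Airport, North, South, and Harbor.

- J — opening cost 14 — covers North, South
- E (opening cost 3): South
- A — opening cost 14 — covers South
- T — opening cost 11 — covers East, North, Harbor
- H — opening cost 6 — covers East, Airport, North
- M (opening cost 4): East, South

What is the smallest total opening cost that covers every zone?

Choose E, T, and H: together they cover East, Airport, North, South, Harbor — every zone.
Total opening cost: 3 + 11 + 6 = 20.
No cover costs less than 20.

20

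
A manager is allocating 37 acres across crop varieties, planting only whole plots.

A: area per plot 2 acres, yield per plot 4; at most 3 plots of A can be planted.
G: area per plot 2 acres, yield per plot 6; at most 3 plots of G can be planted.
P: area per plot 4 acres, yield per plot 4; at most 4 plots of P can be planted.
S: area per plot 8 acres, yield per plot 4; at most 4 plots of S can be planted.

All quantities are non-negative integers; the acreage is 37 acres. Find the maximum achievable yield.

50

This is a bounded integer knapsack.
Take 3×A, 3×G, 4×P, and 1×S: area 36 ≤ 37, yield 3·4 + 3·6 + 4·4 + 1·4 = 50.
G has the best ratio (6/2) and is taken to its limit of 3; remaining capacity is filled optimally with the others.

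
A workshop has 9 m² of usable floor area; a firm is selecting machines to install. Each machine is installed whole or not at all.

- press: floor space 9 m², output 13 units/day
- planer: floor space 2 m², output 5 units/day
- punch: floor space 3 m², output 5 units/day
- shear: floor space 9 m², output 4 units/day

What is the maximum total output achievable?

Take press: floor space 9 ≤ 9, output 13.
No other feasible combination does better.

13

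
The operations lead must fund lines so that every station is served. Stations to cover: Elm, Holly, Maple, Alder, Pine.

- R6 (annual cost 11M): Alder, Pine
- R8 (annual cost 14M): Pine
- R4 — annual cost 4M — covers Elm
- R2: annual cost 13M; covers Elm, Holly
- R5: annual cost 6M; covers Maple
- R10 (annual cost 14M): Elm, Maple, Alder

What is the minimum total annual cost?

30

The greedy cost-per-new-station heuristic would pick R4, R6, R5, and R2 for 34, but a cheaper cover exists.
Choose R6, R2, and R5: together they cover Elm, Holly, Maple, Alder, Pine — every station.
Total annual cost: 11 + 13 + 6 = 30.
No cover costs less than 30.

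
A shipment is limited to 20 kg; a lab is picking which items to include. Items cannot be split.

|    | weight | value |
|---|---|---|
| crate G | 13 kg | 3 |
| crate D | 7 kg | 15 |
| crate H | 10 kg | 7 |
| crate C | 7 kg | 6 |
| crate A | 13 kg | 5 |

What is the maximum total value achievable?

Allowing fractional choices, the relaxed optimum would be about 25.2, but items are indivisible.
crate D + crate C: weight 7 + 7 = 14 ≤ 20, value 15 + 6 = 21.
crate D + crate H: weight 7 + 10 = 17 ≤ 20, value 15 + 7 = 22.
Best is crate D and crate H with total value 22.

22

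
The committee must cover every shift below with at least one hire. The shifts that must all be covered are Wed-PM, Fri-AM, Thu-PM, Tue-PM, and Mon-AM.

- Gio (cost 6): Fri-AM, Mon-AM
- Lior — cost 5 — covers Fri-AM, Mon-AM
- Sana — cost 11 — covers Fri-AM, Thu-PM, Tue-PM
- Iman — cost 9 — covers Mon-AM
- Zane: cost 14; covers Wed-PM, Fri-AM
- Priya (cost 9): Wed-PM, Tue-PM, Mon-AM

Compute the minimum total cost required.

20

This is a weighted set-cover instance.
The greedy cost-per-new-shift heuristic would pick Lior, Priya, and Sana for 25, but a cheaper cover exists.
Choose Sana and Priya: together they cover Wed-PM, Fri-AM, Thu-PM, Tue-PM, Mon-AM — every shift.
Total cost: 11 + 9 = 20.
No cover costs less than 20.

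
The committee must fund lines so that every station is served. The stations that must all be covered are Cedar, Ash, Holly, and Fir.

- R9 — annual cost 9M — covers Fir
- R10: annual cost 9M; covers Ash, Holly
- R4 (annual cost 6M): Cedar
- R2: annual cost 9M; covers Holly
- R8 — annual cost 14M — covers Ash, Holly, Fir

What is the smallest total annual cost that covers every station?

This is a weighted set-cover instance.
The greedy cost-per-new-station heuristic would pick R10, R4, and R9 for 24, but a cheaper cover exists.
Choose R4 and R8: together they cover Cedar, Ash, Holly, Fir — every station.
Total annual cost: 6 + 14 = 20.
No cover costs less than 20.

20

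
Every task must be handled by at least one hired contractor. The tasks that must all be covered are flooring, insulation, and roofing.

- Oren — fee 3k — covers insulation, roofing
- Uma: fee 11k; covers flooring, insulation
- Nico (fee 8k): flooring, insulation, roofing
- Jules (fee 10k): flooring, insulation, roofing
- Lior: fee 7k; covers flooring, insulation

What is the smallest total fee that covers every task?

The greedy cost-per-new-task heuristic would pick Oren and Lior for 10, but a cheaper cover exists.
Nico alone covers flooring, insulation, roofing — every task.
Total fee: 8.
No cover costs less than 8.

8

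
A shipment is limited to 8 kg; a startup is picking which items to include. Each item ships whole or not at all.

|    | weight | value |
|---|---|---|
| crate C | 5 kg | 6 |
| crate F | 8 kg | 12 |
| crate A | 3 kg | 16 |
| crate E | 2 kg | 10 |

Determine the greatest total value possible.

26

Take crate A and crate E: weight 3 + 2 = 5 ≤ 8, value 16 + 10 = 26.
No other feasible combination does better.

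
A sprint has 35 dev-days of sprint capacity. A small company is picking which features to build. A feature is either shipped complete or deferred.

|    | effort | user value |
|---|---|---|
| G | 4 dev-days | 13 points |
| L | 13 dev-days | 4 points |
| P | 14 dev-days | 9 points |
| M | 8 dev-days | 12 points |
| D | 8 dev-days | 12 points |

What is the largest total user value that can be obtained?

This is a 0-1 knapsack instance.
Take G, P, M, and D: effort 4 + 14 + 8 + 8 = 34 ≤ 35, user value 13 + 9 + 12 + 12 = 46.
No other feasible combination does better.

46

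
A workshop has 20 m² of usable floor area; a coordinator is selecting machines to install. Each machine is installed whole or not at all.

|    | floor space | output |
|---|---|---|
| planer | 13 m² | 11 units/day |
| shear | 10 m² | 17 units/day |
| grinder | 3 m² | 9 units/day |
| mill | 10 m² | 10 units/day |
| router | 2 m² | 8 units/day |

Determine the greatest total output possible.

grinder + mill + router: floor space 3 + 10 + 2 = 15 ≤ 20, output 9 + 10 + 8 = 27.
planer + grinder + router: floor space 13 + 3 + 2 = 18 ≤ 20, output 11 + 9 + 8 = 28.
shear + grinder + router: floor space 10 + 3 + 2 = 15 ≤ 20, output 17 + 9 + 8 = 34.
Best is shear, grinder, and router with total output 34.

34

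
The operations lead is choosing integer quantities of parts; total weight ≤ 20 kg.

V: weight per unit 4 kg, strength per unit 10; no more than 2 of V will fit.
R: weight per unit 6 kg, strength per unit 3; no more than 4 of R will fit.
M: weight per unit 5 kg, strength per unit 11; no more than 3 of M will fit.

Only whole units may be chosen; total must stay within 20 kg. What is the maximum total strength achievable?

43

V has the best ratio (10/4); taking only V gives at most 2×10 = 20 (stopped by the supply cap of 2).
Mixing does better — 1×V and 3×M: weight 19 ≤ 20, strength 1·10 + 3·11 = 43.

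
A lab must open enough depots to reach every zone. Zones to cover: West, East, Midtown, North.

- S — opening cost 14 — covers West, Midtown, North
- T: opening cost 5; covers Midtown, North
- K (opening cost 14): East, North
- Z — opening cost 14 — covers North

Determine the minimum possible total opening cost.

28

Choose S and K: together they cover West, East, Midtown, North — every zone.
Total opening cost: 14 + 14 = 28.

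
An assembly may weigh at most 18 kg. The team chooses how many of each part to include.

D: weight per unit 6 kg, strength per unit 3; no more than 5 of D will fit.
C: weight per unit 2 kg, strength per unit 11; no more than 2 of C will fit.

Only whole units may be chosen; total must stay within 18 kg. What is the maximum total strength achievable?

28

This is a bounded integer knapsack.
C has the best ratio (11/2); taking only C gives at most 2×11 = 22 (stopped by the supply cap of 2).
Mixing does better — 2×D and 2×C: weight 16 ≤ 18, strength 2·3 + 2·11 = 28.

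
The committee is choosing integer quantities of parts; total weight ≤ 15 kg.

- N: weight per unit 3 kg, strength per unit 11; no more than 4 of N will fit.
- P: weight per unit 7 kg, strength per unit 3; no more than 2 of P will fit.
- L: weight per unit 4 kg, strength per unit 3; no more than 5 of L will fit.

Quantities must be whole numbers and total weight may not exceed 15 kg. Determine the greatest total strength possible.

44

N has the best ratio (11/3); taking only N gives at most 4×11 = 44 (stopped by the supply cap of 4).
Optimal: 4×N: weight 12 ≤ 15, strength 4·11 = 44.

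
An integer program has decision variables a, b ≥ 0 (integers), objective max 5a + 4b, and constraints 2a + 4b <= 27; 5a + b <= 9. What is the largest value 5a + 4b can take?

24

(a,b)=(0,6) is feasible, giving 24.
(a,b)=(0,5) is feasible, giving 20.
The best lattice point is (0,6), giving 24.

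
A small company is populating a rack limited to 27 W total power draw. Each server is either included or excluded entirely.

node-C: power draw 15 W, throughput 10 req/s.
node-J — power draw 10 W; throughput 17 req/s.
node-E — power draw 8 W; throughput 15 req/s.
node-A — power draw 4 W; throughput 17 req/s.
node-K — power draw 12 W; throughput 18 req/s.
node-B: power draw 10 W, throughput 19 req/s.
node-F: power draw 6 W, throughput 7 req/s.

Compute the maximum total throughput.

54

node-J + node-A + node-B: power draw 10 + 4 + 10 = 24 ≤ 27, throughput 17 + 17 + 19 = 53.
node-A + node-K + node-B: power draw 4 + 12 + 10 = 26 ≤ 27, throughput 17 + 18 + 19 = 54.
Best is node-A, node-K, and node-B with total throughput 54.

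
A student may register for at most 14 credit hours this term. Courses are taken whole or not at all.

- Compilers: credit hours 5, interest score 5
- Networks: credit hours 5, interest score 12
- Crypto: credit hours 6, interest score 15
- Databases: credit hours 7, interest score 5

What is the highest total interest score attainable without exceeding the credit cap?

Treat it as a binary knapsack problem.
Compilers + Crypto: credit hours 5 + 6 = 11 ≤ 14, interest score 5 + 15 = 20.
Networks + Crypto: credit hours 5 + 6 = 11 ≤ 14, interest score 12 + 15 = 27.
Crypto + Databases: credit hours 6 + 7 = 13 ≤ 14, interest score 15 + 5 = 20.
Best is Networks and Crypto with total interest score 27.

27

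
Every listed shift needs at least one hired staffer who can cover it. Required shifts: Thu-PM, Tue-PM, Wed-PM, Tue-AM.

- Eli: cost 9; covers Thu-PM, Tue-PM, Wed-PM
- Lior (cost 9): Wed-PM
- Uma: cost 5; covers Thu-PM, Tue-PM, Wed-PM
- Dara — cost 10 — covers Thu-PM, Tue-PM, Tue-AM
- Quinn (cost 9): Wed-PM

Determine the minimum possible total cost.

Choose Uma and Dara: together they cover Thu-PM, Tue-PM, Wed-PM, Tue-AM — every shift.
Total cost: 5 + 10 = 15.

15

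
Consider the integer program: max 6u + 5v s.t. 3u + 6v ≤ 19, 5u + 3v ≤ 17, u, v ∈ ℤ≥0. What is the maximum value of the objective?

(u,v)=(2,2): 3·2+6·2=18≤19, 5·2+3·2=16≤17, objective 22.
(u,v)=(2,1): 3·2+6·1=12≤19, 5·2+3·1=13≤17, objective 17.
The best lattice point is (2,2), giving 22.

22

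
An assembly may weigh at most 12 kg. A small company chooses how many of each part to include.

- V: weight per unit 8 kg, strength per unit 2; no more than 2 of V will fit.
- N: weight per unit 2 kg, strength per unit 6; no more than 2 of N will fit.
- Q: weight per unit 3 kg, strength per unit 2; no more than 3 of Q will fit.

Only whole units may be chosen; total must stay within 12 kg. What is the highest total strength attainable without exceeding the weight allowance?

N has the best ratio (6/2); taking only N gives at most 2×6 = 12 (stopped by the supply cap of 2).
Mixing does better — 2×N and 2×Q: weight 10 ≤ 12, strength 2·6 + 2·2 = 16.

16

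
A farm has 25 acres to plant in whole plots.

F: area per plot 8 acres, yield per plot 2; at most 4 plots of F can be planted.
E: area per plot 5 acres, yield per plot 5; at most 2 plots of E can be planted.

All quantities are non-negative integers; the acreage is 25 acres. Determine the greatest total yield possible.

This is a bounded integer knapsack.
1×F and 2×E: area 18 ≤ 25, yield 1·2 + 2·5 = 12.
2×E: area 10 ≤ 25, yield 2·5 = 10.
Best is 12.

12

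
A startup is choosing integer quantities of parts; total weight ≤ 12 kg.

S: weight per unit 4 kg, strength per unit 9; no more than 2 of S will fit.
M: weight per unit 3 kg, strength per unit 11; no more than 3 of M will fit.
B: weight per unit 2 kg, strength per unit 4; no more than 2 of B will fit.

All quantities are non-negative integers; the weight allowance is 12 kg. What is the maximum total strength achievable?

37

3×M and 1×B: weight 11 ≤ 12, strength 3·11 + 1·4 = 37.
1×S, 2×M, and 1×B: weight 12 ≤ 12, strength 1·9 + 2·11 + 1·4 = 35.
Best is 37.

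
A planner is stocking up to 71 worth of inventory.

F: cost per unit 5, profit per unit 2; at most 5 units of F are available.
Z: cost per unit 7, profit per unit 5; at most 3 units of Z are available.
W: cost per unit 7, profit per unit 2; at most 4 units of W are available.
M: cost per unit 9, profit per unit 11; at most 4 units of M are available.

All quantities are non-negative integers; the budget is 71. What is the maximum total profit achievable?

63

1×F, 3×Z, 1×W, and 4×M: cost 69 ≤ 71, profit 1·2 + 3·5 + 1·2 + 4·11 = 63.
3×Z, 2×W, and 4×M: cost 71 ≤ 71, profit 3·5 + 2·2 + 4·11 = 63.
Best is 63.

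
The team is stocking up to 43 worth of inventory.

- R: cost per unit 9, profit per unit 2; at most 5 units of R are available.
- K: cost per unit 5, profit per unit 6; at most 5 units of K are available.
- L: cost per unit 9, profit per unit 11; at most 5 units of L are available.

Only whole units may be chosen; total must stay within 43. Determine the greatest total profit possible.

This is a bounded integer knapsack.
Take 5×K and 2×L: cost 43 ≤ 43, profit 5·6 + 2·11 = 52.
No other integer combination yields more.

52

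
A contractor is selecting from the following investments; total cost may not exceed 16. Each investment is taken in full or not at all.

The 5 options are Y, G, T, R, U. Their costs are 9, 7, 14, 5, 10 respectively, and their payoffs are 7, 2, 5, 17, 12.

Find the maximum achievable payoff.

29

Allowing fractional choices, the relaxed optimum would be about 29.8, but investments are indivisible.
G + R: cost 7 + 5 = 12 ≤ 16, payoff 2 + 17 = 19.
Y + R: cost 9 + 5 = 14 ≤ 16, payoff 7 + 17 = 24.
R + U: cost 5 + 10 = 15 ≤ 16, payoff 17 + 12 = 29.
Best is R and U with total payoff 29.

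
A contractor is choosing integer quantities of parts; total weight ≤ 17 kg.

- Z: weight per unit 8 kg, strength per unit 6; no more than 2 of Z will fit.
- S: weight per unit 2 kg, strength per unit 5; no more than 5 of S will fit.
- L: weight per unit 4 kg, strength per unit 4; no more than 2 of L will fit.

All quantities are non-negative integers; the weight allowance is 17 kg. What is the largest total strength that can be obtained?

5×S and 1×L: weight 14 ≤ 17, strength 5·5 + 1·4 = 29.
4×S and 2×L: weight 16 ≤ 17, strength 4·5 + 2·4 = 28.
Best is 29.

29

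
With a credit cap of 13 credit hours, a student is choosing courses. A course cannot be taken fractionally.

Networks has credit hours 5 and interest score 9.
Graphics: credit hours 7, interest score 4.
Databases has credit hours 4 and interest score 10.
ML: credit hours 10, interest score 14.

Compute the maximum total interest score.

Treat it as a binary knapsack problem.
Take Networks and Databases: credit hours 5 + 4 = 9 ≤ 13, interest score 9 + 10 = 19.
No other feasible combination does better.

19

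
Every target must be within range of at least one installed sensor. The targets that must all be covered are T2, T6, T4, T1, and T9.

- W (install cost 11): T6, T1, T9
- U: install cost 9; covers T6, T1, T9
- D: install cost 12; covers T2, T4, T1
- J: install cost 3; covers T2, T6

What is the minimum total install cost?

21

The greedy cost-per-new-target heuristic would pick J, U, and D for 24, but a cheaper cover exists.
Choose U and D: together they cover T2, T6, T4, T1, T9 — every target.
Total install cost: 9 + 12 = 21.
No cover costs less than 21.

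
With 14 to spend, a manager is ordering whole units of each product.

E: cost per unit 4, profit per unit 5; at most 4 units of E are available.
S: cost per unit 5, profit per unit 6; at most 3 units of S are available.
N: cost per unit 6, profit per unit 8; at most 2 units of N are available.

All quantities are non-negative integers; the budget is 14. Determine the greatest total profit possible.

18

Take 2×E and 1×N: cost 14 ≤ 14, profit 2·5 + 1·8 = 18.
No other integer combination yields more.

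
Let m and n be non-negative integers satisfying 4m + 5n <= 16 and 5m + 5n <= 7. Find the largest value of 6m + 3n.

6

(m,n)=(1,0) is feasible, giving 6.
(m,n)=(0,1) is feasible, giving 3.
(m,n)=(0,0) is feasible, giving 0.
Maximum is 6 at (m,n)=(1,0).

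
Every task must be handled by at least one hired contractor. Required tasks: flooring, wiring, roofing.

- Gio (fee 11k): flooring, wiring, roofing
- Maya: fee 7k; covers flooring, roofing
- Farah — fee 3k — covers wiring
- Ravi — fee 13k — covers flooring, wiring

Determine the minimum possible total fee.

10

Choose Maya and Farah: together they cover flooring, wiring, roofing — every task.
Total fee: 7 + 3 = 10.
No cover costs less than 10.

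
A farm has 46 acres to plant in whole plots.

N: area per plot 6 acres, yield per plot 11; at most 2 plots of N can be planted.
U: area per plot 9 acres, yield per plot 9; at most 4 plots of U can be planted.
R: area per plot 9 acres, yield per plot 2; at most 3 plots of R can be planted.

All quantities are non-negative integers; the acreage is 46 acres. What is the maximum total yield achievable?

Take 2×N and 3×U: area 39 ≤ 46, yield 2·11 + 3·9 = 49.
N has the best ratio (11/6) and is taken to its limit of 2; remaining capacity is filled optimally with the others.

49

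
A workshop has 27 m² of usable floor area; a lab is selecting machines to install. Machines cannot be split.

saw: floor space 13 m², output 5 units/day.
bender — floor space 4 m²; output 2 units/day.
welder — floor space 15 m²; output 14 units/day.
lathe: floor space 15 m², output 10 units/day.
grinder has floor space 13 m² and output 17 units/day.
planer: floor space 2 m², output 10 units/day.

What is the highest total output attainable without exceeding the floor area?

29

Allowing fractional choices, the relaxed optimum would be about 38.2, but machines are indivisible.
bender + grinder + planer: floor space 4 + 13 + 2 = 19 ≤ 27, output 2 + 17 + 10 = 29.
grinder + planer: floor space 13 + 2 = 15 ≤ 27, output 17 + 10 = 27.
Best is bender, grinder, and planer with total output 29.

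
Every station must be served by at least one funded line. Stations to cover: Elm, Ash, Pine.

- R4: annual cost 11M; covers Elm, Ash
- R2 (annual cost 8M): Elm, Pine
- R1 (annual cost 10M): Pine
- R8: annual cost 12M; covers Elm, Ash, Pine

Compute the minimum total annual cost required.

This is a weighted set-cover instance.
The greedy cost-per-new-station heuristic would pick R2 and R4 for 19, but a cheaper cover exists.
R8 alone covers Elm, Ash, Pine — every station.
Total annual cost: 12.
No cover costs less than 12.

12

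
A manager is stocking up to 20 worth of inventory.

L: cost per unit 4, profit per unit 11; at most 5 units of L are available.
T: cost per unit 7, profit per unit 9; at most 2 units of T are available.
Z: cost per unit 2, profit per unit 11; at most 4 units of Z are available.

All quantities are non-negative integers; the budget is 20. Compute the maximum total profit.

77

3×L and 4×Z: cost 20 ≤ 20, profit 3·11 + 4·11 = 77.
2×L and 4×Z: cost 16 ≤ 20, profit 2·11 + 4·11 = 66.
Best is 77.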